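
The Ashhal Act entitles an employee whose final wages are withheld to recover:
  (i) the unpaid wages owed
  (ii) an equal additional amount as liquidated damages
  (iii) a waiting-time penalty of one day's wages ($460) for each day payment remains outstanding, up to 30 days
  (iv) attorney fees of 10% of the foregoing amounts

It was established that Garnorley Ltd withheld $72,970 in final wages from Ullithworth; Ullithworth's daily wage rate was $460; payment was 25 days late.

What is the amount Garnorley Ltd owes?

Liquidated damages (equal amount): $72,970
Penalty days: min(25, 30) = 25
Waiting-time penalty: 25 × $460 = $11,500
Subtotal: $72,970 + $72,970 + $11,500 = $157,440
Attorney fees: 10% of $157,440 = $15,744
Total award: $157,440 + $15,744 = $173,184

Total award: $173,184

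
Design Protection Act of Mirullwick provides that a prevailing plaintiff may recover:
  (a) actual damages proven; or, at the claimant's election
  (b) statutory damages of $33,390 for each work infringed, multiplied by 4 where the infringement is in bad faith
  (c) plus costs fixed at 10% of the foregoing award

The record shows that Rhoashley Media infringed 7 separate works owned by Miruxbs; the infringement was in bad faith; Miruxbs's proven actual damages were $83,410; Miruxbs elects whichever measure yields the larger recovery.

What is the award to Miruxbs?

$1,028,412

Statutory damages: 7 × $33,390 = $233,730
Multiplied by 4: 4 × $233,730 = $934,920
Greater of actual damages ($83,410) or enhanced statutory damages ($934,920): $934,920
Costs: 10% of $934,920 = $93,492
Award plus costs: $934,920 + $93,492 = $1,028,412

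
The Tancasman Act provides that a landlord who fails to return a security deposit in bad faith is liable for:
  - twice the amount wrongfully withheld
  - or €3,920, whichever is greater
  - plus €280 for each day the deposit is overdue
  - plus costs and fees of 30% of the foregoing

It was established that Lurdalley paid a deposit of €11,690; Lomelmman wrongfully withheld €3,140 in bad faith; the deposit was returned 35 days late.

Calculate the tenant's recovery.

€20,904

Doubled: 2 × €3,140 = €6,280
Minimum €3,920: €6,280 meets the minimum, no increase.
Late-return penalty: 35 × €280 = €9,800
Damages plus late penalty: €6,280 + €9,800 = €16,080
Costs and fees: 30% of €16,080 = €4,824
Total recovery: €16,080 + €4,824 = €20,904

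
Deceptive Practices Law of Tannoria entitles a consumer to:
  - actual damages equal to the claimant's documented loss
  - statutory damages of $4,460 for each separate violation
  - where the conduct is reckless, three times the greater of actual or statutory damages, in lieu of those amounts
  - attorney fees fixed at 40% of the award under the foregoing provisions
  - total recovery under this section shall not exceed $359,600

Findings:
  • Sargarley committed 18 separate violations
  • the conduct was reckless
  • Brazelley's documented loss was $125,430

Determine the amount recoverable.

Total recovery: $359,600

Statutory damages: 18 × $4,460 = $80,280
Greater of actual damages ($125,430) or statutory damages ($80,280): $125,430
Trebled: 3 × $125,430 = $376,290
Attorney fees: 40% of $376,290 = $150,516
Total before cap: $376,290 + $150,516 = $526,806
Cap at $359,600: $526,806 exceeds the cap → $359,600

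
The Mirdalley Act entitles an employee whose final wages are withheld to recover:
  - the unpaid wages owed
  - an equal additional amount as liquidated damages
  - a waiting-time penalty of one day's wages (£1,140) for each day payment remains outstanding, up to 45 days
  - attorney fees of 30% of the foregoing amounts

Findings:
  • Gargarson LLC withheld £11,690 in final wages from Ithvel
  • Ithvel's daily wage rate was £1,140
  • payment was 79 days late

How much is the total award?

Liquidated damages (equal amount): £11,690
Penalty days: min(79, 45) = 45
Waiting-time penalty: 45 × £1,140 = £51,300
Subtotal: £11,690 + £11,690 + £51,300 = £74,680
Attorney fees: 30% of £74,680 = £22,404
Total award: £74,680 + £22,404 = £97,084

£97,084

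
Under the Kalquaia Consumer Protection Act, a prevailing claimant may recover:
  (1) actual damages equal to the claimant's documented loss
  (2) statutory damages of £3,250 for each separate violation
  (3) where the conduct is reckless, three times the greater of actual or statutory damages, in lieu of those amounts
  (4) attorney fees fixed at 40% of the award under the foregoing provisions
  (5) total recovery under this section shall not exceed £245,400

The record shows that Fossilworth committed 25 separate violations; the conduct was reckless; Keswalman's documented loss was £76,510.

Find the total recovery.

£245,400

Statutory damages: 25 × £3,250 = £81,250
Greater of actual damages (£76,510) or statutory damages (£81,250): £81,250
Trebled: 3 × £81,250 = £243,750
Attorney fees: 40% of £243,750 = £97,500
Total before cap: £243,750 + £97,500 = £341,250
Cap at £245,400: £341,250 exceeds the cap → £245,400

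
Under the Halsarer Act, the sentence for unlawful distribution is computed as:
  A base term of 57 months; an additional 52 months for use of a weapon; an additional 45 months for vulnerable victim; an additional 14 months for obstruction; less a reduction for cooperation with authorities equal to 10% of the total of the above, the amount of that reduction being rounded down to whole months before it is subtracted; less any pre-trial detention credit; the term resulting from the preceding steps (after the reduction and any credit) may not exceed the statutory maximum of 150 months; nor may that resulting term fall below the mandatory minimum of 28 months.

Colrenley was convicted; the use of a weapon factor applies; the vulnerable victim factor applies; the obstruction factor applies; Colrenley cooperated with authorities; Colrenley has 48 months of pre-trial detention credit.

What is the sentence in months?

104 months

Use of a weapon enhancement: +52 months
Vulnerable victim enhancement: +45 months
Obstruction enhancement: +14 months
Adjusted term: 57 months + 52 months + 45 months + 14 months = 168 months
Cooperation with authorities reduction: 10% of 168 months = 16 months (rounded down)
After reduction: 168 − 16 = 152 months
Less pre-trial detention credit: 152 months − 48 months = 104 months
Cap at 150 months: 104 months is within the cap, no reduction.
Minimum 28 months: 104 months meets the minimum, no increase.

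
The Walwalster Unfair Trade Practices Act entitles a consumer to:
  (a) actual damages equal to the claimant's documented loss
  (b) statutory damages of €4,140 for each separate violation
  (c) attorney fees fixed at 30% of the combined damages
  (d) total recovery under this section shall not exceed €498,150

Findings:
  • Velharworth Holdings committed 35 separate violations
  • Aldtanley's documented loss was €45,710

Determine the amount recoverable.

€247,793

Statutory damages: 35 × €4,140 = €144,900
Combined damages: €45,710 + €144,900 = €190,610
Attorney fees: 30% of €190,610 = €57,183
Total before cap: €190,610 + €57,183 = €247,793
Cap at €498,150: €247,793 is within the cap, no reduction.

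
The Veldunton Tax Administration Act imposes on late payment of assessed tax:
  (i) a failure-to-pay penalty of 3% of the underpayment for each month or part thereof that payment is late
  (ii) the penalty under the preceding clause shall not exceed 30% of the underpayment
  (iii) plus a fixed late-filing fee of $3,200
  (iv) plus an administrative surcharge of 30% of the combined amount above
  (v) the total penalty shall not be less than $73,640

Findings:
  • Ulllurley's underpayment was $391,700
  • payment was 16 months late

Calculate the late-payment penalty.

Accrued rate: 3% × 16 = 48%, capped at 30% → 30%
Failure-to-pay penalty: 30% of $391,700 = $117,510
Penalty before surcharge: $117,510 + $3,200 = $120,710
Administrative surcharge: 30% of $120,710 = $36,213
Total penalty: $120,710 + $36,213 = $156,923
Minimum $73,640: $156,923 meets the minimum, no increase.

$156,923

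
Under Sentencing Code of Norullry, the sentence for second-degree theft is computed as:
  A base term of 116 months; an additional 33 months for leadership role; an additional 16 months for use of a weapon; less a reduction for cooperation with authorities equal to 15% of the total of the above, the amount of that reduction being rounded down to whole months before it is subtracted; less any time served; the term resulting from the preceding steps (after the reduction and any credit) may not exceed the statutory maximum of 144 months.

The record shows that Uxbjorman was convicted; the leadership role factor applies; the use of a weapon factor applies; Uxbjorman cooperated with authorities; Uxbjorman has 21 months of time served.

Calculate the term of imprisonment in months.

120 months

Leadership role enhancement: +33 months
Use of a weapon enhancement: +16 months
Adjusted term: 116 months + 33 months + 16 months = 165 months
Cooperation with authorities reduction: 15% of 165 months = 24 months (rounded down)
After reduction: 165 − 24 = 141 months
Less time served: 141 months − 21 months = 120 months
Cap at 144 months: 120 months is within the cap, no reduction.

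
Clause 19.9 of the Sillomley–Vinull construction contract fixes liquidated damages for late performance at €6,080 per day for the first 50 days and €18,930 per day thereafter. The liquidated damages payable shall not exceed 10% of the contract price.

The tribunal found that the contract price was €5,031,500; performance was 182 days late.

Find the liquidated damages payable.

First 50 days: 50 × €6,080 = €304,000
Remaining days: (182 − 50) × €18,930 = €2,498,760
Accrued per-day damages: €304,000 + €2,498,760 = €2,802,760
Cap: 10% of €5,031,500 = €503,150
Cap at €503,150: €2,802,760 exceeds the cap → €503,150

€503,150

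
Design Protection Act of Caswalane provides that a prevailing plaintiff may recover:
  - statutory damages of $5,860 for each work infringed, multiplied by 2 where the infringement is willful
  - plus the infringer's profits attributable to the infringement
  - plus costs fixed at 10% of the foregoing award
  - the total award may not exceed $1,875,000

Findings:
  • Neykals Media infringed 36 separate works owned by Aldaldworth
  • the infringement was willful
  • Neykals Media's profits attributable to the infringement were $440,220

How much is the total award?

Statutory damages: 36 × $5,860 = $210,960
Doubled: 2 × $210,960 = $421,920
Combined award: $421,920 + $440,220 = $862,140
Costs: 10% of $862,140 = $86,214
Award plus costs: $862,140 + $86,214 = $948,354
Cap at $1,875,000: $948,354 is within the cap, no reduction.

$948,354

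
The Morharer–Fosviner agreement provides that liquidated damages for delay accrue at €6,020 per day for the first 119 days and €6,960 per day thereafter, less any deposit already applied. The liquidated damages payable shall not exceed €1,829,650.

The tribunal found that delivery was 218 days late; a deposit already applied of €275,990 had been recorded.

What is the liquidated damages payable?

First 119 days: 119 × €6,020 = €716,380
Remaining days: (218 − 119) × €6,960 = €689,040
Accrued per-day damages: €716,380 + €689,040 = €1,405,420
Less deposit already applied: €1,405,420 − €275,990 = €1,129,430
Cap at €1,829,650: €1,129,430 is within the cap, no reduction.

€1,129,430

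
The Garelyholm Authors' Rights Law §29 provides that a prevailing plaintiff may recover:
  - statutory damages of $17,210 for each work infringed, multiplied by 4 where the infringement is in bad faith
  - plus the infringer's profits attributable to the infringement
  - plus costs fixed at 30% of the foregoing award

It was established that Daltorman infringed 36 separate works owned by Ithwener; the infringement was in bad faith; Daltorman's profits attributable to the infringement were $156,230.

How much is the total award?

$3,424,811

Statutory damages: 36 × $17,210 = $619,560
Multiplied by 4: 4 × $619,560 = $2,478,240
Combined award: $2,478,240 + $156,230 = $2,634,470
Costs: 30% of $2,634,470 = $790,341
Award plus costs: $2,634,470 + $790,341 = $3,424,811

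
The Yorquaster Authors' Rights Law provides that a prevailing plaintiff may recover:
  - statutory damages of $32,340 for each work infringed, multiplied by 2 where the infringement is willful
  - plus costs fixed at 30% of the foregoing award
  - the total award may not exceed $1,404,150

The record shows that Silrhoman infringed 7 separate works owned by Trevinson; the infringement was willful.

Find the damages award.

Statutory damages: 7 × $32,340 = $226,380
Doubled: 2 × $226,380 = $452,760
Costs: 30% of $452,760 = $135,828
Award plus costs: $452,760 + $135,828 = $588,588
Cap at $1,404,150: $588,588 is within the cap, no reduction.

$588,588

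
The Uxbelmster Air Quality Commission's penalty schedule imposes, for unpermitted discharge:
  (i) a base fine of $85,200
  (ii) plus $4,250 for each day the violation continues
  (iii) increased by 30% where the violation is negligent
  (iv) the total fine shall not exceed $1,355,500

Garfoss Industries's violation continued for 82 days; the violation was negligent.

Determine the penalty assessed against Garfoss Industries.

Per-day component: 82 × $4,250 = $348,500
Base plus per-day: $85,200 + $348,500 = $433,700
Enhancement: 30% of $433,700 = $130,110
Enhanced fine: $433,700 + $130,110 = $563,810
Cap at $1,355,500: $563,810 is within the cap, no reduction.

$563,810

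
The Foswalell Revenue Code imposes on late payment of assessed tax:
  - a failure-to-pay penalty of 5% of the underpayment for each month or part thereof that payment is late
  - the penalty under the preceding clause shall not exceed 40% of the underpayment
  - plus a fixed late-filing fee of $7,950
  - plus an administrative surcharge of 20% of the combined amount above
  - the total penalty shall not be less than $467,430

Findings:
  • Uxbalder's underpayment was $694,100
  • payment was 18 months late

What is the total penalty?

Penalty: $467,430

Accrued rate: 5% × 18 = 90%, capped at 40% → 40%
Failure-to-pay penalty: 40% of $694,100 = $277,640
Penalty before surcharge: $277,640 + $7,950 = $285,590
Administrative surcharge: 20% of $285,590 = $57,118
Total penalty: $285,590 + $57,118 = $342,708
Minimum $467,430: $342,708 is below the minimum → $467,430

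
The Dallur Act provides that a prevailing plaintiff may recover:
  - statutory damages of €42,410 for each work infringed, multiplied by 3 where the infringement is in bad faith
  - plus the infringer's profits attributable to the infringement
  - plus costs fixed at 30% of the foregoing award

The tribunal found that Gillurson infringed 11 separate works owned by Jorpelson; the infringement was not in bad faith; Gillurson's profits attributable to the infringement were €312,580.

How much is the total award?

€1,012,817

Statutory damages: 11 × €42,410 = €466,510
Infringement not in bad faith: no ×3 enhancement.
Combined award: €466,510 + €312,580 = €779,090
Costs: 30% of €779,090 = €233,727
Award plus costs: €779,090 + €233,727 = €1,012,817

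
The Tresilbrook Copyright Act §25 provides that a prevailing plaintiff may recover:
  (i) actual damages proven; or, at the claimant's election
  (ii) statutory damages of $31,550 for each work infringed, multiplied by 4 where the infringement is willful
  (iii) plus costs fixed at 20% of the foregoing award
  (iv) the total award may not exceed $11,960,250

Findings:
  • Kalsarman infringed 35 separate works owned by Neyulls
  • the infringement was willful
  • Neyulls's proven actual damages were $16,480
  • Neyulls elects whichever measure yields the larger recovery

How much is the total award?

$5,300,400

Statutory damages: 35 × $31,550 = $1,104,250
Multiplied by 4: 4 × $1,104,250 = $4,417,000
Greater of actual damages ($16,480) or enhanced statutory damages ($4,417,000): $4,417,000
Costs: 20% of $4,417,000 = $883,400
Award plus costs: $4,417,000 + $883,400 = $5,300,400
Cap at $11,960,250: $5,300,400 is within the cap, no reduction.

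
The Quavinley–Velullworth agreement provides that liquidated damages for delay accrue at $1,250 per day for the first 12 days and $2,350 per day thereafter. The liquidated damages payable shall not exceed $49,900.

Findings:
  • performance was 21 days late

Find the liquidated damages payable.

First 12 days: 12 × $1,250 = $15,000
Remaining days: (21 − 12) × $2,350 = $21,150
Accrued per-day damages: $15,000 + $21,150 = $36,150
Cap at $49,900: $36,150 is within the cap, no reduction.

$36,150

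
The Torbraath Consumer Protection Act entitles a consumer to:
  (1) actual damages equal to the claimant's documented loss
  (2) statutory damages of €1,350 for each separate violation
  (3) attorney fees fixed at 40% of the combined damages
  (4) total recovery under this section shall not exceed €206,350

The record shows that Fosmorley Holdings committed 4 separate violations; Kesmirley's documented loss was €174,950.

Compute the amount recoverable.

Total recovery: €206,350

Statutory damages: 4 × €1,350 = €5,400
Combined damages: €174,950 + €5,400 = €180,350
Attorney fees: 40% of €180,350 = €72,140
Total before cap: €180,350 + €72,140 = €252,490
Cap at €206,350: €252,490 exceeds the cap → €206,350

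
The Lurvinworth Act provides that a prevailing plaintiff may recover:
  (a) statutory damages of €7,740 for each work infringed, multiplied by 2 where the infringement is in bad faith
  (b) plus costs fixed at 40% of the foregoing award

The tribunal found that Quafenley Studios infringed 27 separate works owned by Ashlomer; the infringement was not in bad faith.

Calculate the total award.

Statutory damages: 27 × €7,740 = €208,980
Infringement not in bad faith: no ×2 enhancement.
Costs: 40% of €208,980 = €83,592
Award plus costs: €208,980 + €83,592 = €292,572

Award: €292,572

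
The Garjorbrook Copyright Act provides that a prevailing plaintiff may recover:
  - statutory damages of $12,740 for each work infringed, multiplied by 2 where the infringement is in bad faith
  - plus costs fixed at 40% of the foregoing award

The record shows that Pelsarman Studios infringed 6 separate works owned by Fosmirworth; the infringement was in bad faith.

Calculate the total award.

Statutory damages: 6 × $12,740 = $76,440
Doubled: 2 × $76,440 = $152,880
Costs: 40% of $152,880 = $61,152
Award plus costs: $152,880 + $61,152 = $214,032

$214,032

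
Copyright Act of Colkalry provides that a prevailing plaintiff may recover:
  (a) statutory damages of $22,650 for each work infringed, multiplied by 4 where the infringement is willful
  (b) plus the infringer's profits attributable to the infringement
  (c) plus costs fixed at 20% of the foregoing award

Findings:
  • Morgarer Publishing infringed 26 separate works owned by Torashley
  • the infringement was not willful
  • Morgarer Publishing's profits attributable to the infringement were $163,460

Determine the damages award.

$902,832

Statutory damages: 26 × $22,650 = $588,900
Infringement not willful: no ×4 enhancement.
Combined award: $588,900 + $163,460 = $752,360
Costs: 20% of $752,360 = $150,472
Award plus costs: $752,360 + $150,472 = $902,832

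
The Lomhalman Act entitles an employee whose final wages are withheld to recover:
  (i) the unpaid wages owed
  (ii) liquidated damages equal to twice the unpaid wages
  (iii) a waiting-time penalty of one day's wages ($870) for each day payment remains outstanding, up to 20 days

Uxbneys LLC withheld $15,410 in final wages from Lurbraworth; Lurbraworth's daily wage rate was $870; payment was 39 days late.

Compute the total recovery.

Doubled: 2 × $15,410 = $30,820
Penalty days: min(39, 20) = 20
Waiting-time penalty: 20 × $870 = $17,400
Total award: $15,410 + $30,820 + $17,400 = $63,630

$63,630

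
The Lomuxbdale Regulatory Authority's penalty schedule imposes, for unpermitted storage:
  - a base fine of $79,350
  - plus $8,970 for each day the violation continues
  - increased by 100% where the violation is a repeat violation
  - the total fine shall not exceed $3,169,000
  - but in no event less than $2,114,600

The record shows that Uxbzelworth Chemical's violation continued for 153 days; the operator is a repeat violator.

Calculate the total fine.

$2,903,520

Per-day component: 153 × $8,970 = $1,372,410
Base plus per-day: $79,350 + $1,372,410 = $1,451,760
Enhancement: 100% of $1,451,760 = $1,451,760
Enhanced fine: $1,451,760 + $1,451,760 = $2,903,520
Cap at $3,169,000: $2,903,520 is within the cap, no reduction.
Minimum $2,114,600: $2,903,520 meets the minimum, no increase.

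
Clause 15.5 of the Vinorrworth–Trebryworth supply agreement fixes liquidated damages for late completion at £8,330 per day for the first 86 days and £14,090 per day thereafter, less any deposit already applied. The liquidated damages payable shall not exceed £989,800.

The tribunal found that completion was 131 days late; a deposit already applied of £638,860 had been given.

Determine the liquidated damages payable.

Liquidated damages: £711,570

First 86 days: 86 × £8,330 = £716,380
Remaining days: (131 − 86) × £14,090 = £634,050
Accrued per-day damages: £716,380 + £634,050 = £1,350,430
Less deposit already applied: £1,350,430 − £638,860 = £711,570
Cap at £989,800: £711,570 is within the cap, no reduction.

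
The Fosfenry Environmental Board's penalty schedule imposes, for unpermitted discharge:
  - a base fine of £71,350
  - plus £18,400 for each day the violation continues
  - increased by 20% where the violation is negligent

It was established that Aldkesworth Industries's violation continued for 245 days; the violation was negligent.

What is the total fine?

£5,495,220

Per-day component: 245 × £18,400 = £4,508,000
Base plus per-day: £71,350 + £4,508,000 = £4,579,350
Enhancement: 20% of £4,579,350 = £915,870
Enhanced fine: £4,579,350 + £915,870 = £5,495,220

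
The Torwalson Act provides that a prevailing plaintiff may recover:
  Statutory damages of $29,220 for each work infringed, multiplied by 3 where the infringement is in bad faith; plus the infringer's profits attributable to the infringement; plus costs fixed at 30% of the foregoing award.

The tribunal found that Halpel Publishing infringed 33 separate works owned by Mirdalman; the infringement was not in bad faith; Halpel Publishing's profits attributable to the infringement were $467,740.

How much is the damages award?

$1,861,600

Statutory damages: 33 × $29,220 = $964,260
Infringement not in bad faith: no ×3 enhancement.
Combined award: $964,260 + $467,740 = $1,432,000
Costs: 30% of $1,432,000 = $429,600
Award plus costs: $1,432,000 + $429,600 = $1,861,600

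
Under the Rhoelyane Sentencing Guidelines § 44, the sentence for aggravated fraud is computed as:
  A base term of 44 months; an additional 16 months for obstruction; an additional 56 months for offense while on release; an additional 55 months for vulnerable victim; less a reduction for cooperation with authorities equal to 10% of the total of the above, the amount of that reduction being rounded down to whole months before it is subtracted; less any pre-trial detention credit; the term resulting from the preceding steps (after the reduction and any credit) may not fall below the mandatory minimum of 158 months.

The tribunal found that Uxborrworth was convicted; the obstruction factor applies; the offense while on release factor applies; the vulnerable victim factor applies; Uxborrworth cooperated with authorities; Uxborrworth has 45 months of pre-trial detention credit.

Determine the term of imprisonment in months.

Obstruction enhancement: +16 months
Offense while on release enhancement: +56 months
Vulnerable victim enhancement: +55 months
Adjusted term: 44 months + 16 months + 56 months + 55 months = 171 months
Cooperation with authorities reduction: 10% of 171 months = 17 months (rounded down)
After reduction: 171 − 17 = 154 months
Less pre-trial detention credit: 154 months − 45 months = 109 months
Minimum 158 months: 109 months is below the minimum → 158 months

158 months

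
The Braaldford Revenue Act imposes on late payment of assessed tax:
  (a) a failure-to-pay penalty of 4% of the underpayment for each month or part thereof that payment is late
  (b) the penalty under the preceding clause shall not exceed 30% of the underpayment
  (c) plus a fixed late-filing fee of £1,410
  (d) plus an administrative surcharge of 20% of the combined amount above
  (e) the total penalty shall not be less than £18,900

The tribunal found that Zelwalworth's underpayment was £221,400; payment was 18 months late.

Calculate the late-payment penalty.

Penalty: £81,396

Accrued rate: 4% × 18 = 72%, capped at 30% → 30%
Failure-to-pay penalty: 30% of £221,400 = £66,420
Penalty before surcharge: £66,420 + £1,410 = £67,830
Administrative surcharge: 20% of £67,830 = £13,566
Total penalty: £67,830 + £13,566 = £81,396
Minimum £18,900: £81,396 meets the minimum, no increase.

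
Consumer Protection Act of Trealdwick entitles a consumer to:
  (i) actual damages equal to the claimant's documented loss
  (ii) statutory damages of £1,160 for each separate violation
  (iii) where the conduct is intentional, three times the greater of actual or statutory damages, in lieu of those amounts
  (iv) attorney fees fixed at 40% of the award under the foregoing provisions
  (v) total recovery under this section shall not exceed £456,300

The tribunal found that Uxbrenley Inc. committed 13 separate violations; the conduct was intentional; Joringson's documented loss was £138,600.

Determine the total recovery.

Statutory damages: 13 × £1,160 = £15,080
Greater of actual damages (£138,600) or statutory damages (£15,080): £138,600
Trebled: 3 × £138,600 = £415,800
Attorney fees: 40% of £415,800 = £166,320
Total before cap: £415,800 + £166,320 = £582,120
Cap at £456,300: £582,120 exceeds the cap → £456,300

£456,300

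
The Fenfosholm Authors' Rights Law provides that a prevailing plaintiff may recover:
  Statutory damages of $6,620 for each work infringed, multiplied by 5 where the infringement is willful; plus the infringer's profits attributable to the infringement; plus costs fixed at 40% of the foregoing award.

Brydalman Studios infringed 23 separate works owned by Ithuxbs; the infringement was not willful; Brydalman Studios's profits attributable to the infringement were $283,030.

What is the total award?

Statutory damages: 23 × $6,620 = $152,260
Infringement not willful: no ×5 enhancement.
Combined award: $152,260 + $283,030 = $435,290
Costs: 40% of $435,290 = $174,116
Award plus costs: $435,290 + $174,116 = $609,406

$609,406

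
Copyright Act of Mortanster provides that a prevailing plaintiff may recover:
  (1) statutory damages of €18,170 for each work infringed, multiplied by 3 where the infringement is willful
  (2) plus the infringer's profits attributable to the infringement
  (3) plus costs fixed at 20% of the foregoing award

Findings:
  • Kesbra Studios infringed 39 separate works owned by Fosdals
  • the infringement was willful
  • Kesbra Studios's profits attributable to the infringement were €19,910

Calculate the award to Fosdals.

€2,574,960

Statutory damages: 39 × €18,170 = €708,630
Trebled: 3 × €708,630 = €2,125,890
Combined award: €2,125,890 + €19,910 = €2,145,800
Costs: 20% of €2,145,800 = €429,160
Award plus costs: €2,145,800 + €429,160 = €2,574,960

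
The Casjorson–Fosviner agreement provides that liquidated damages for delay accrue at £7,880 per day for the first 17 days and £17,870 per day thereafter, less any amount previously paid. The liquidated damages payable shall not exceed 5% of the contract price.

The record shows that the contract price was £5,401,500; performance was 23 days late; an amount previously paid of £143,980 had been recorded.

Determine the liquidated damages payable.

First 17 days: 17 × £7,880 = £133,960
Remaining days: (23 − 17) × £17,870 = £107,220
Accrued per-day damages: £133,960 + £107,220 = £241,180
Less amount previously paid: £241,180 − £143,980 = £97,200
Cap: 5% of £5,401,500 = £270,075
Cap at £270,075: £97,200 is within the cap, no reduction.

£97,200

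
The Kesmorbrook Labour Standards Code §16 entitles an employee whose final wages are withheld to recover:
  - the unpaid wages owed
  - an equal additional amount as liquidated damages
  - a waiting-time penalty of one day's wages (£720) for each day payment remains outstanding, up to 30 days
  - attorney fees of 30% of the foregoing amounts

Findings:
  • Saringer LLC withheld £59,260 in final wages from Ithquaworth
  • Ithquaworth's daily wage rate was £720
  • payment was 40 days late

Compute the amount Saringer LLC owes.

Total award: £182,156

Liquidated damages (equal amount): £59,260
Penalty days: min(40, 30) = 30
Waiting-time penalty: 30 × £720 = £21,600
Subtotal: £59,260 + £59,260 + £21,600 = £140,120
Attorney fees: 30% of £140,120 = £42,036
Total award: £140,120 + £42,036 = £182,156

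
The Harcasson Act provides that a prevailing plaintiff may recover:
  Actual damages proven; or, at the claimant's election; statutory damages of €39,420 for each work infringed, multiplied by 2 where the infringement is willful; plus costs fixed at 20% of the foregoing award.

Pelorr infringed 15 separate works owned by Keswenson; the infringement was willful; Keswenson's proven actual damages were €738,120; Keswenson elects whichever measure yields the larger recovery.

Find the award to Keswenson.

Statutory damages: 15 × €39,420 = €591,300
Doubled: 2 × €591,300 = €1,182,600
Greater of actual damages (€738,120) or enhanced statutory damages (€1,182,600): €1,182,600
Costs: 20% of €1,182,600 = €236,520
Award plus costs: €1,182,600 + €236,520 = €1,419,120

€1,419,120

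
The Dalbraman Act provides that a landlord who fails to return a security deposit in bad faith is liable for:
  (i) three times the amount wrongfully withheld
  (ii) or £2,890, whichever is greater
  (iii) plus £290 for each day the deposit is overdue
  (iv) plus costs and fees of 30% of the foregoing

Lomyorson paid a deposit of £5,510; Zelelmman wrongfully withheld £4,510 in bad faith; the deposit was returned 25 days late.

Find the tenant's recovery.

Trebled: 3 × £4,510 = £13,530
Minimum £2,890: £13,530 meets the minimum, no increase.
Late-return penalty: 25 × £290 = £7,250
Damages plus late penalty: £13,530 + £7,250 = £20,780
Costs and fees: 30% of £20,780 = £6,234
Total recovery: £20,780 + £6,234 = £27,014

£27,014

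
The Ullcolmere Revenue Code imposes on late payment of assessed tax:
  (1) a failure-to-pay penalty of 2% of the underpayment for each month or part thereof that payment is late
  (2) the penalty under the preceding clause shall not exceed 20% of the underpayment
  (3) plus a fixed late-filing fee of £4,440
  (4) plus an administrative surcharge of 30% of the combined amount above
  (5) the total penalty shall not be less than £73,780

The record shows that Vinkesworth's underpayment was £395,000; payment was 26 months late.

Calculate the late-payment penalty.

£108,472

Accrued rate: 2% × 26 = 52%, capped at 20% → 20%
Failure-to-pay penalty: 20% of £395,000 = £79,000
Penalty before surcharge: £79,000 + £4,440 = £83,440
Administrative surcharge: 30% of £83,440 = £25,032
Total penalty: £83,440 + £25,032 = £108,472
Minimum £73,780: £108,472 meets the minimum, no increase.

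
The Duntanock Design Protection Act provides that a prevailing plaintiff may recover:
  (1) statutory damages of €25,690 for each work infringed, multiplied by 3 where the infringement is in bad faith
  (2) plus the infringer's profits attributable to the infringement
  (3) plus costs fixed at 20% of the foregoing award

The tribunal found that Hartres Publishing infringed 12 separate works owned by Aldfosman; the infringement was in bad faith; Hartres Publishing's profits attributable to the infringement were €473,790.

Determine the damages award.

€1,678,356

Statutory damages: 12 × €25,690 = €308,280
Trebled: 3 × €308,280 = €924,840
Combined award: €924,840 + €473,790 = €1,398,630
Costs: 20% of €1,398,630 = €279,726
Award plus costs: €1,398,630 + €279,726 = €1,678,356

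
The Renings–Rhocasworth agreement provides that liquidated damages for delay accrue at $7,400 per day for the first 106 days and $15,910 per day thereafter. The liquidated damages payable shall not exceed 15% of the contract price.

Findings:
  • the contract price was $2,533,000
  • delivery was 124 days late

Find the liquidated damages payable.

Liquidated damages: $379,950

First 106 days: 106 × $7,400 = $784,400
Remaining days: (124 − 106) × $15,910 = $286,380
Accrued per-day damages: $784,400 + $286,380 = $1,070,780
Cap: 15% of $2,533,000 = $379,950
Cap at $379,950: $1,070,780 exceeds the cap → $379,950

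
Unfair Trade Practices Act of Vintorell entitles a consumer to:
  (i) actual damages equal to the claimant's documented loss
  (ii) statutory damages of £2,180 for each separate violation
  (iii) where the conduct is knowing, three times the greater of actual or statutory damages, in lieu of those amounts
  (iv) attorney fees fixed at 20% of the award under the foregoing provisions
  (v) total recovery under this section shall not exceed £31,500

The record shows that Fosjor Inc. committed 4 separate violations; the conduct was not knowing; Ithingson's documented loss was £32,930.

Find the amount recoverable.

Statutory damages: 4 × £2,180 = £8,720
Conduct not knowing: the in-lieu enhancement does not apply.
Actual plus statutory damages: £32,930 + £8,720 = £41,650
Attorney fees: 20% of £41,650 = £8,330
Total before cap: £41,650 + £8,330 = £49,980
Cap at £31,500: £49,980 exceeds the cap → £31,500

£31,500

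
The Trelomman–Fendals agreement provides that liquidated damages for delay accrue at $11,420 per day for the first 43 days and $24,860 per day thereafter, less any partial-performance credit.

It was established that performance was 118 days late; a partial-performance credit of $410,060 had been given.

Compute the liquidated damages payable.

$1,945,500

First 43 days: 43 × $11,420 = $491,060
Remaining days: (118 − 43) × $24,860 = $1,864,500
Accrued per-day damages: $491,060 + $1,864,500 = $2,355,560
Less partial-performance credit: $2,355,560 − $410,060 = $1,945,500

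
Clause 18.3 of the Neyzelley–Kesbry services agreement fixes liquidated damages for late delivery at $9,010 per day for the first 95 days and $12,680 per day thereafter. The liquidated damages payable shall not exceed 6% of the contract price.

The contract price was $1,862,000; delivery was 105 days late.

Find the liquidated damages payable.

First 95 days: 95 × $9,010 = $855,950
Remaining days: (105 − 95) × $12,680 = $126,800
Accrued per-day damages: $855,950 + $126,800 = $982,750
Cap: 6% of $1,862,000 = $111,720
Cap at $111,720: $982,750 exceeds the cap → $111,720

Liquidated damages: $111,720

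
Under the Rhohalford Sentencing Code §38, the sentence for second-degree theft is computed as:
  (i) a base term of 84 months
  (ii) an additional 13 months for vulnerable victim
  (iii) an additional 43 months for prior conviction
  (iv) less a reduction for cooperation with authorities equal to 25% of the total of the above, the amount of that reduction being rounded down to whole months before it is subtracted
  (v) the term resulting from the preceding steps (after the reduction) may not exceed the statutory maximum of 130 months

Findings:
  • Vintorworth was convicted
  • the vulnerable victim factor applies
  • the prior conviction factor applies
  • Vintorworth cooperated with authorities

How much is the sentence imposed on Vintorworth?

105 months

Vulnerable victim enhancement: +13 months
Prior conviction enhancement: +43 months
Adjusted term: 84 months + 13 months + 43 months = 140 months
Cooperation with authorities reduction: 25% of 140 months = 35 months (rounded down)
After reduction: 140 − 35 = 105 months
Cap at 130 months: 105 months is within the cap, no reduction.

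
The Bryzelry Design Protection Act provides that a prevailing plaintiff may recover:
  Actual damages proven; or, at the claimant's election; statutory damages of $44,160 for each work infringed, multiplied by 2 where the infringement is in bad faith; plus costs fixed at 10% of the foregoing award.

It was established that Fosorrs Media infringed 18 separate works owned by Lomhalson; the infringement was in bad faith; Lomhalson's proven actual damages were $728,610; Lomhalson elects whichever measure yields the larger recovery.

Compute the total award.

Award: $1,748,736

Statutory damages: 18 × $44,160 = $794,880
Doubled: 2 × $794,880 = $1,589,760
Greater of actual damages ($728,610) or enhanced statutory damages ($1,589,760): $1,589,760
Costs: 10% of $1,589,760 = $158,976
Award plus costs: $1,589,760 + $158,976 = $1,748,736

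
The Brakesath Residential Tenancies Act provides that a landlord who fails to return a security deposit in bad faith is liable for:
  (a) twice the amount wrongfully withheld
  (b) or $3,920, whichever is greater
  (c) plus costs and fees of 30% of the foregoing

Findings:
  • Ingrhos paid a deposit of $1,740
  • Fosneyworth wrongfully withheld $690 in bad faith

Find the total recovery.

Doubled: 2 × $690 = $1,380
Minimum $3,920: $1,380 is below the minimum → $3,920
Costs and fees: 30% of $3,920 = $1,176
Total recovery: $3,920 + $1,176 = $5,096

Recovery: $5,096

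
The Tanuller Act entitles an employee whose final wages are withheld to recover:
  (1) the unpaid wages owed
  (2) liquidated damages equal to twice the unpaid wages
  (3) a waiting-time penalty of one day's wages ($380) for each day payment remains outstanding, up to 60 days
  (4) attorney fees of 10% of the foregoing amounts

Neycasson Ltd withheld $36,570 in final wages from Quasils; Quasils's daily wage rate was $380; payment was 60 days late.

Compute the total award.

Doubled: 2 × $36,570 = $73,140
Penalty days: min(60, 60) = 60
Waiting-time penalty: 60 × $380 = $22,800
Subtotal: $36,570 + $73,140 + $22,800 = $132,510
Attorney fees: 10% of $132,510 = $13,251
Total award: $132,510 + $13,251 = $145,761

$145,761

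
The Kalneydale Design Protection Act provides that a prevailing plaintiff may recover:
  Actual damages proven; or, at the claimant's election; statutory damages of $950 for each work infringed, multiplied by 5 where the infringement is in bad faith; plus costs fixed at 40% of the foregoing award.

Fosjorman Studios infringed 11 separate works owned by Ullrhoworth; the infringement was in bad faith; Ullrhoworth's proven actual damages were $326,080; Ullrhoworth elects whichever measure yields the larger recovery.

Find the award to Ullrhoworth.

$456,512

Statutory damages: 11 × $950 = $10,450
Multiplied by 5: 5 × $10,450 = $52,250
Greater of actual damages ($326,080) or enhanced statutory damages ($52,250): $326,080
Costs: 40% of $326,080 = $130,432
Award plus costs: $326,080 + $130,432 = $456,512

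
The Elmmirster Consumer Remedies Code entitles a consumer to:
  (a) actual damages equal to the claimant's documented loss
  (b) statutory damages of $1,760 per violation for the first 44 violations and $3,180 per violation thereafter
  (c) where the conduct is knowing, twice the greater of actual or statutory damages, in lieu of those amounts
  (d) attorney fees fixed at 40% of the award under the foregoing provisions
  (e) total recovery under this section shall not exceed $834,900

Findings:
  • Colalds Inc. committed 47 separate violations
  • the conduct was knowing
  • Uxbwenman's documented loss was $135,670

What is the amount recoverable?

First 44 violations: 44 × $1,760 = $77,440
Remaining violations: (47 − 44) × $3,180 = $9,540
Statutory damages: $77,440 + $9,540 = $86,980
Greater of actual damages ($135,670) or statutory damages ($86,980): $135,670
Doubled: 2 × $135,670 = $271,340
Attorney fees: 40% of $271,340 = $108,536
Total before cap: $271,340 + $108,536 = $379,876
Cap at $834,900: $379,876 is within the cap, no reduction.

$379,876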